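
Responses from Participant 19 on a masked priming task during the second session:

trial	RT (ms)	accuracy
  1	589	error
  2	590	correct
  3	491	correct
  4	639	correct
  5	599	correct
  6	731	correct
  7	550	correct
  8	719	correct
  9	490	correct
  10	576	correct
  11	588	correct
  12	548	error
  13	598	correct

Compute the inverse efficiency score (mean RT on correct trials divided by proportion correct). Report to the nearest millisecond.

Correct trials (n=11): 590, 491, 639, 599, 731, 550, 719, 490, 576, 588, 598
Mean correct RT = 6571/11 = 597.3636 ms
Proportion correct = 11/13
IES = 597.3636 / (11/13) = 705.975 ms

706 ms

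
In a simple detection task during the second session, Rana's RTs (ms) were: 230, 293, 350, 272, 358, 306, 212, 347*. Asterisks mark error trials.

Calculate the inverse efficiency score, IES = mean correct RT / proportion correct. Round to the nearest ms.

330 ms

Correct trials (n=7): 230, 293, 350, 272, 358, 306, 212
Mean correct RT = 2021/7 = 288.7143 ms
Proportion correct = 7/8
IES = 288.7143 / (7/8) = 329.959 ms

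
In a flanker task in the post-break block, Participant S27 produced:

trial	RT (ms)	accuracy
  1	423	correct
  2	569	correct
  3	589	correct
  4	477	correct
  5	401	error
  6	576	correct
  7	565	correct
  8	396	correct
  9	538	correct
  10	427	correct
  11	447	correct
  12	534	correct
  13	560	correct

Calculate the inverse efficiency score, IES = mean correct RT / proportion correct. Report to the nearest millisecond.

551 ms

Correct trials (n=12): 423, 569, 589, 477, 576, 565, 396, 538, 427, 447, 534, 560
Mean correct RT = 6101/12 = 508.4167 ms
Proportion correct = 12/13
IES = 508.4167 / (12/13) = 550.785 ms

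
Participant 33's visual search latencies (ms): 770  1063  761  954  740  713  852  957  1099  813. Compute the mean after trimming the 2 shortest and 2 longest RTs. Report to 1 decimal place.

851.2 ms

Sorted: 713, 740, 761, 770, 813, 852, 954, 957, 1063, 1099
Drop lowest 2 (713, 740) and highest 2 (1063, 1099)
Remaining (n=6): Σ = 5107, mean = 5107/6 = 851.167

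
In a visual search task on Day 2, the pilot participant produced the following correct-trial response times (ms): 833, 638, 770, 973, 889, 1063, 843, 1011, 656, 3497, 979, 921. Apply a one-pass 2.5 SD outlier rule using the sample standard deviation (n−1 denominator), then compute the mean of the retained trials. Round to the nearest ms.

n = 12, ΣRT = 13073, M = 1089.417
Σ(x−M)² = 6517704.92; s = √(6517704.92/11) = 769.752
Cutoffs: 1089.417 ± 2.5·769.752 → [-835.0, 3013.8]
Outside: 3497 → excluded.
Retained (n=11): Σ = 9576, mean = 9576/11 = 870.545

871 ms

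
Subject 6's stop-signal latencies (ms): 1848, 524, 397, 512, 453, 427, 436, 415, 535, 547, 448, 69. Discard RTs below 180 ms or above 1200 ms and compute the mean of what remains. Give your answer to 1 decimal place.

Excluded: 69, 1848
Retained (n=10): Σ = 4694
Mean = 4694/10 = 469.4000

469.4 ms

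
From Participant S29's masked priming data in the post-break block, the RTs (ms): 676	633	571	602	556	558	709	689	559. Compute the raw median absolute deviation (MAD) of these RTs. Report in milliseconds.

44 ms

Sorted: 556, 558, 559, 571, 602, 633, 676, 689, 709 → median = 602
|x − 602|: 74, 31, 31, 0, 46, 44, 107, 87, 43
Sorted deviations: 0, 31, 31, 43, 44, 46, 74, 87, 107 → MAD = 44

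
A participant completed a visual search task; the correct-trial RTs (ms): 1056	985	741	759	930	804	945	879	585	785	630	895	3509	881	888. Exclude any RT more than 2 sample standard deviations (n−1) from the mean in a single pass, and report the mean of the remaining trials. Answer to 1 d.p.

840.2 ms

n = 15, ΣRT = 15272, M = 1018.133
Σ(x−M)² = 6872733.73; s = √(6872733.73/14) = 700.649
Cutoffs: 1018.133 ± 2·700.649 → [-383.2, 2419.4]
Outside: 3509 → excluded.
Retained (n=14): Σ = 11763, mean = 11763/14 = 840.214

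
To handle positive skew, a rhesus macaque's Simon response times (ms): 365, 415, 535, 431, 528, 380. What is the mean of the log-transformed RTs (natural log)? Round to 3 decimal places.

ln(RT): 5.8999, 6.0283, 6.2823, 6.0661, 6.2691, 5.9402
Σ ln(RT) = 36.4858
Mean = 36.4858/6 = 6.08097

6.081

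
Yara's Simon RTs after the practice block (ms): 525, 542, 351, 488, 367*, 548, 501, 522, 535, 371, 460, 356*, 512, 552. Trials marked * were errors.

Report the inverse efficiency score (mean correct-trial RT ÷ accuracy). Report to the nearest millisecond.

Correct trials (n=12): 525, 542, 351, 488, 548, 501, 522, 535, 371, 460, 512, 552
Mean correct RT = 5907/12 = 492.2500 ms
Proportion correct = 12/14
IES = 492.2500 / (12/14) = 574.292 ms

574 ms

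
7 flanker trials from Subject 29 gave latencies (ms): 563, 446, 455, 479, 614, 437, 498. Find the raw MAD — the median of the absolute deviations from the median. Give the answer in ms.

Sorted: 437, 446, 455, 479, 498, 563, 614 → median = 479
|x − 479|: 84, 33, 24, 0, 135, 42, 19
Sorted deviations: 0, 19, 24, 33, 42, 84, 135 → MAD = 33

33 ms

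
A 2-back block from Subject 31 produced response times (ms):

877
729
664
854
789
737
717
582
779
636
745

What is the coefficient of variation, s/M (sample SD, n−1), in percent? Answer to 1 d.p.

n = 11, Σ = 8109, M = 737.1818
Σ(x−M)² = 77839.636; s = √(77839.636/10) = 88.2268
CV = 88.2268 / 737.1818 = 0.11968 = 11.968%

12.0%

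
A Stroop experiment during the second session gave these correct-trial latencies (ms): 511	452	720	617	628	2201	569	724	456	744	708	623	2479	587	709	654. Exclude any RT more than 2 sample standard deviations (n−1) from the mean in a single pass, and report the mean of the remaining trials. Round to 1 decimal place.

n = 16, ΣRT = 13382, M = 836.375
Σ(x−M)² = 5330137.75; s = √(5330137.75/15) = 596.106
Cutoffs: 836.375 ± 2·596.106 → [-355.8, 2028.6]
Outside: 2201, 2479 → excluded.
Retained (n=14): Σ = 8702, mean = 8702/14 = 621.571

621.6 ms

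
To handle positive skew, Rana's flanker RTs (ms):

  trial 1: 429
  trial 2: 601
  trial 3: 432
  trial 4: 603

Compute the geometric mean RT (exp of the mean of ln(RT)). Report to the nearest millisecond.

ln(RT): 6.0615, 6.3986, 6.0684, 6.4019
Mean ln(RT) = 24.9304/4 = 6.23260
Geometric mean = exp(6.23260) = 509.08 ms

509 ms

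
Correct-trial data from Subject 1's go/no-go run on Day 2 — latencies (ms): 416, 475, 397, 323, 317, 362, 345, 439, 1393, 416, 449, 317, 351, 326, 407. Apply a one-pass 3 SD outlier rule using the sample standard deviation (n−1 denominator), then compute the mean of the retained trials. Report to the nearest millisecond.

n = 15, ΣRT = 6733, M = 448.867
Σ(x−M)² = 992399.73; s = √(992399.73/14) = 266.244
Cutoffs: 448.867 ± 3·266.244 → [-349.9, 1247.6]
Outside: 1393 → excluded.
Retained (n=14): Σ = 5340, mean = 5340/14 = 381.429

381 ms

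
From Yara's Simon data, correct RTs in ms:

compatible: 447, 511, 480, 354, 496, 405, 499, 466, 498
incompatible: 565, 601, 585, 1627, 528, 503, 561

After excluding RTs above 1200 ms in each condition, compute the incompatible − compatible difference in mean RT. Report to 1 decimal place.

95.4 ms

incompatible: exclude 1627
M(compatible) = 4156/9 = 461.778
M(incompatible) = 3343/6 = 557.167
Difference = 557.167 − 461.778 = 95.389 ms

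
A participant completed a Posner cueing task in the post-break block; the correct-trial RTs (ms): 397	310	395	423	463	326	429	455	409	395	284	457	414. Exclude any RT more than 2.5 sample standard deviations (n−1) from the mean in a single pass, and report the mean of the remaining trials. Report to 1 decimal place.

n = 13, ΣRT = 5157, M = 396.692
Σ(x−M)² = 38838.77; s = √(38838.77/12) = 56.891
Cutoffs: 396.692 ± 2.5·56.891 → [254.5, 538.9]
No RTs fall outside the cutoffs; all 13 retained. Mean = 5157/13 = 396.692

396.7 ms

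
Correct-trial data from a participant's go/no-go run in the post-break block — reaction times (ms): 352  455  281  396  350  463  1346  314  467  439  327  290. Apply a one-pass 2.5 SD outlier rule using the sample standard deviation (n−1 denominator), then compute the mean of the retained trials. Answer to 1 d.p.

n = 12, ΣRT = 5480, M = 456.667
Σ(x−M)² = 913192.67; s = √(913192.67/11) = 288.128
Cutoffs: 456.667 ± 2.5·288.128 → [-263.7, 1177.0]
Outside: 1346 → excluded.
Retained (n=11): Σ = 4134, mean = 4134/11 = 375.818

375.8 ms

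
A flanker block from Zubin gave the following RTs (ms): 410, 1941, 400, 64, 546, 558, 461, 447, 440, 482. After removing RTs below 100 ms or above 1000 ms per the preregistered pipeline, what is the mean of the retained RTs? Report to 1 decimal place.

Excluded: 64, 1941
Retained (n=8): Σ = 3744
Mean = 3744/8 = 468.0000

468.0 ms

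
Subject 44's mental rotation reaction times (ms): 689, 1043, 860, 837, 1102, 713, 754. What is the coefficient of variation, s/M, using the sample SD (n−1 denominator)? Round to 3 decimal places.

n = 7, Σ = 5998, M = 856.8571
Σ(x−M)² = 154598.857; s = √(154598.857/6) = 160.5194
CV = 160.5194 / 856.8571 = 0.18734

0.187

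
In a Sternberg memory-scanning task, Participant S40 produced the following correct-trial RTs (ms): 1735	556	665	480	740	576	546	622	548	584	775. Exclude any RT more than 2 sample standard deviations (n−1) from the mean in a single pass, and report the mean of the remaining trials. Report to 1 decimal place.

609.2 ms

n = 11, ΣRT = 7827, M = 711.545
Σ(x−M)² = 1229080.73; s = √(1229080.73/10) = 350.582
Cutoffs: 711.545 ± 2·350.582 → [10.4, 1412.7]
Outside: 1735 → excluded.
Retained (n=10): Σ = 6092, mean = 6092/10 = 609.200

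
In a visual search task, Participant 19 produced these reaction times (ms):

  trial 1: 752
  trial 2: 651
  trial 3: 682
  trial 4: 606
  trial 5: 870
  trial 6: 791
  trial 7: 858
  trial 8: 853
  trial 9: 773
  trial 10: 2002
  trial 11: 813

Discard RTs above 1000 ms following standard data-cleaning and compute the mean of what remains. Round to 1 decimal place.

Excluded: 2002
Retained (n=10): Σ = 7649
Mean = 7649/10 = 764.9000

764.9 ms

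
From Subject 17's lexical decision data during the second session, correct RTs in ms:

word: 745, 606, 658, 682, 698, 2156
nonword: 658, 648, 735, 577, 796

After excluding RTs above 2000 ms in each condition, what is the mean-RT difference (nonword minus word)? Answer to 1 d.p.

5.0 ms

word: exclude 2156
M(word) = 3389/5 = 677.800
M(nonword) = 3414/5 = 682.800
Difference = 682.800 − 677.800 = 5.000 ms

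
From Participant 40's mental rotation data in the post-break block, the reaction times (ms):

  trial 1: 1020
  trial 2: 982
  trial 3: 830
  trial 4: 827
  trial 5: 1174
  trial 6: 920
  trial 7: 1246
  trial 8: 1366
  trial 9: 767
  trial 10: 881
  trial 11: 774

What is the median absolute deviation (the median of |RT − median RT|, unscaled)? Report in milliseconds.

Sorted: 767, 774, 827, 830, 881, 920, 982, 1020, 1174, 1246, 1366 → median = 920
|x − 920|: 100, 62, 90, 93, 254, 0, 326, 446, 153, 39, 146
Sorted deviations: 0, 39, 62, 90, 93, 100, 146, 153, 254, 326, 446 → MAD = 100

100 ms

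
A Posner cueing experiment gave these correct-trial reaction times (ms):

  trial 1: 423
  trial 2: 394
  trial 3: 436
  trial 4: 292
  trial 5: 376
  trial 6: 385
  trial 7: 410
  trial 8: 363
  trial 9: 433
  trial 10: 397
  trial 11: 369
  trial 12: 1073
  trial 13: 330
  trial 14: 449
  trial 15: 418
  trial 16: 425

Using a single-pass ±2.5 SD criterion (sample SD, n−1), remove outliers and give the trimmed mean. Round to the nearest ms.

n = 16, ΣRT = 6973, M = 435.812
Σ(x−M)² = 458512.44; s = √(458512.44/15) = 174.836
Cutoffs: 435.812 ± 2.5·174.836 → [-1.3, 872.9]
Outside: 1073 → excluded.
Retained (n=15): Σ = 5900, mean = 5900/15 = 393.333

393 ms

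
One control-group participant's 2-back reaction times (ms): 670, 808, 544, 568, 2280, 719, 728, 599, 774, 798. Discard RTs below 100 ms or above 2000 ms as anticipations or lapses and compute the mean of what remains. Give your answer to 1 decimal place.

Excluded: 2280
Retained (n=9): Σ = 6208
Mean = 6208/9 = 689.7778

689.8 ms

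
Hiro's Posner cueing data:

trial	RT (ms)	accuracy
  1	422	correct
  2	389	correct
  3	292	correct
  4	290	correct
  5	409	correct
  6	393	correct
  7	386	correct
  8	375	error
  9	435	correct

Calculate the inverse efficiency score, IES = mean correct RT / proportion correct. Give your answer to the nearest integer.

424 ms

Correct trials (n=8): 422, 389, 292, 290, 409, 393, 386, 435
Mean correct RT = 3016/8 = 377.0000 ms
Proportion correct = 8/9
IES = 377.0000 / (8/9) = 424.125 ms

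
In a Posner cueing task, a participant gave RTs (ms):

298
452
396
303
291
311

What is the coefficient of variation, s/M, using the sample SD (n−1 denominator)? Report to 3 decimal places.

n = 6, Σ = 2051, M = 341.8333
Σ(x−M)² = 22034.833; s = √(22034.833/5) = 66.3850
CV = 66.3850 / 341.8333 = 0.19420

0.194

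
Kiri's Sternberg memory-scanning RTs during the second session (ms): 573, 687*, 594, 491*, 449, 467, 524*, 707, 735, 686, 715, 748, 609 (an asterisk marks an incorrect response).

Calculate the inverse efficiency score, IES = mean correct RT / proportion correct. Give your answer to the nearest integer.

817 ms

Correct trials (n=10): 573, 594, 449, 467, 707, 735, 686, 715, 748, 609
Mean correct RT = 6283/10 = 628.3000 ms
Proportion correct = 10/13
IES = 628.3000 / (10/13) = 816.790 ms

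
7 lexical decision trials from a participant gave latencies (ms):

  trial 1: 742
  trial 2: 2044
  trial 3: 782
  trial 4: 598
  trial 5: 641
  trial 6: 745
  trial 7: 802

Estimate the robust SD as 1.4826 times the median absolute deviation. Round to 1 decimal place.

84.5 ms

Sorted: 598, 641, 742, 745, 782, 802, 2044 → median = 745
|x − 745| sorted: 0, 3, 37, 57, 104, 147, 1299 → MAD = 57
Robust SD ≈ 1.4826 × 57 = 84.508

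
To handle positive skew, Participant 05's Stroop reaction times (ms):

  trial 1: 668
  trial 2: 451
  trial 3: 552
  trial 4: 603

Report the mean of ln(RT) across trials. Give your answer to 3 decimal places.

6.333

ln(RT): 6.5043, 6.1115, 6.3135, 6.4019
Σ ln(RT) = 25.3312
Mean = 25.3312/4 = 6.33281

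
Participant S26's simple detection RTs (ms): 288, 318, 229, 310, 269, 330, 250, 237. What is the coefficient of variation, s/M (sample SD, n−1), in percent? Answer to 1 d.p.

13.8%

n = 8, Σ = 2231, M = 278.8750
Σ(x−M)² = 10368.875; s = √(10368.875/7) = 38.4872
CV = 38.4872 / 278.8750 = 0.13801 = 13.801%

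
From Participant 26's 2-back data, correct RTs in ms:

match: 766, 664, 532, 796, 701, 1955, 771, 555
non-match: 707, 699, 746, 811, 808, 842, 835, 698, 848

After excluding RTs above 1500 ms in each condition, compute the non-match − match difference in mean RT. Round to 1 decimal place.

match: exclude 1955
M(match) = 4785/7 = 683.571
M(non-match) = 6994/9 = 777.111
Difference = 777.111 − 683.571 = 93.540 ms

93.5 ms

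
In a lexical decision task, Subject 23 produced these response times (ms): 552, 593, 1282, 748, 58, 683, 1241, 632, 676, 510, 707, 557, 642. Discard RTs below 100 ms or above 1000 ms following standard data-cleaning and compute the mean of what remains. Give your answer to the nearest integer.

630 ms

Excluded: 58, 1241, 1282
Retained (n=10): Σ = 6300
Mean = 6300/10 = 630.0000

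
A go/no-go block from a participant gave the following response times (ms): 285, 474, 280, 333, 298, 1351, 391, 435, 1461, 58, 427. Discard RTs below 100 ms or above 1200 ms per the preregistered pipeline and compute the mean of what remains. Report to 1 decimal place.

Excluded: 58, 1351, 1461
Retained (n=8): Σ = 2923
Mean = 2923/8 = 365.3750

365.4 ms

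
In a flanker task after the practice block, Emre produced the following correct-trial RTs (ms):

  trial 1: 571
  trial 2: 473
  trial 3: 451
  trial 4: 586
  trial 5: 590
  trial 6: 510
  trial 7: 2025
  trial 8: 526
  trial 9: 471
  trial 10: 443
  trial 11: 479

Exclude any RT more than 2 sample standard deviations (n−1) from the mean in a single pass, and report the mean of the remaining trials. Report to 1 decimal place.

n = 11, ΣRT = 7125, M = 647.727
Σ(x−M)² = 2114542.18; s = √(2114542.18/10) = 459.842
Cutoffs: 647.727 ± 2·459.842 → [-272.0, 1567.4]
Outside: 2025 → excluded.
Retained (n=10): Σ = 5100, mean = 5100/10 = 510.000

510.0 ms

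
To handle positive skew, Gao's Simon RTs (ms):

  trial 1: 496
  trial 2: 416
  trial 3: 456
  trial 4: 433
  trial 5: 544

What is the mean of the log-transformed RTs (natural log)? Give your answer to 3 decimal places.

ln(RT): 6.2066, 6.0307, 6.1225, 6.0707, 6.2989
Σ ln(RT) = 30.7294
Mean = 30.7294/5 = 6.14589

6.146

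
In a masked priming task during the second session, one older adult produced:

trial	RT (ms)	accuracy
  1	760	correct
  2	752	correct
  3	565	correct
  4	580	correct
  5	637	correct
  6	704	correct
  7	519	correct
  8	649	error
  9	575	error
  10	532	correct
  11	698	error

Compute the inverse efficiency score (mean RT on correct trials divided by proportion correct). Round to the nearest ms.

868 ms

Correct trials (n=8): 760, 752, 565, 580, 637, 704, 519, 532
Mean correct RT = 5049/8 = 631.1250 ms
Proportion correct = 8/11
IES = 631.1250 / (8/11) = 867.797 ms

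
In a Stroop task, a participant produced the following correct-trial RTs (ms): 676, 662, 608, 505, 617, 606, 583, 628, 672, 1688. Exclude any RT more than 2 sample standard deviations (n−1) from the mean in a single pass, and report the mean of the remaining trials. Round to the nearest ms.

n = 10, ΣRT = 7245, M = 724.500
Σ(x−M)² = 1054032.50; s = √(1054032.50/9) = 342.220
Cutoffs: 724.500 ± 2·342.220 → [40.1, 1408.9]
Outside: 1688 → excluded.
Retained (n=9): Σ = 5557, mean = 5557/9 = 617.444

617 ms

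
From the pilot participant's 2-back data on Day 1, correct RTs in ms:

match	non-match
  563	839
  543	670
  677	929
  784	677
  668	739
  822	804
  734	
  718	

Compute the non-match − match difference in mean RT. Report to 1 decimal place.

M(match) = 5509/8 = 688.625
M(non-match) = 4658/6 = 776.333
Difference = 776.333 − 688.625 = 87.708 ms

87.7 ms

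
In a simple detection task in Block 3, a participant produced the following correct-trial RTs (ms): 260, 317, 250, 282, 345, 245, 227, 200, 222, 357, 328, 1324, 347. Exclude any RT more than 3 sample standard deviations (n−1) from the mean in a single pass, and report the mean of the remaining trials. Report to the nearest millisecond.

n = 13, ΣRT = 4704, M = 361.846
Σ(x−M)² = 1036269.69; s = √(1036269.69/12) = 293.864
Cutoffs: 361.846 ± 3·293.864 → [-519.7, 1243.4]
Outside: 1324 → excluded.
Retained (n=12): Σ = 3380, mean = 3380/12 = 281.667

282 ms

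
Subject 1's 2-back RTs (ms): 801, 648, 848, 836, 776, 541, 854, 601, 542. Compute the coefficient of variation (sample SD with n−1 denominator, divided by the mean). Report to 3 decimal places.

n = 9, Σ = 6447, M = 716.3333
Σ(x−M)² = 140442.000; s = √(140442.000/8) = 132.4962
CV = 132.4962 / 716.3333 = 0.18496

0.185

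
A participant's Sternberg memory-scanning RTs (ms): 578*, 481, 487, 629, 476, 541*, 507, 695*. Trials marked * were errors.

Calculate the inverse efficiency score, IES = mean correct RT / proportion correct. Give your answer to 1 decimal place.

825.6 ms

Correct trials (n=5): 481, 487, 629, 476, 507
Mean correct RT = 2580/5 = 516.0000 ms
Proportion correct = 5/8
IES = 516.0000 / (5/8) = 825.600 ms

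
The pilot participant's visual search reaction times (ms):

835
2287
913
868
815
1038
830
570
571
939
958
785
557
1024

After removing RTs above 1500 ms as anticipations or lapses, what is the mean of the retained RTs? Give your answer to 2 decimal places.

823.31 ms

Excluded: 2287
Retained (n=13): Σ = 10703
Mean = 10703/13 = 823.3077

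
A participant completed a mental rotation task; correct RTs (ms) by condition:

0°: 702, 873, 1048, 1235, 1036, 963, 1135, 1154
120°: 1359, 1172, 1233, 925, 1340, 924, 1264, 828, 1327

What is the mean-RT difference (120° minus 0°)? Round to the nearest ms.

M(0°) = 8146/8 = 1018.250
M(120°) = 10372/9 = 1152.444
Difference = 1152.444 − 1018.250 = 134.194 ms

134 ms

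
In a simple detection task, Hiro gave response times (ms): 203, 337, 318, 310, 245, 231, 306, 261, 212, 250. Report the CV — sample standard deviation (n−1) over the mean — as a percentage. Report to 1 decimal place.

17.7%

n = 10, Σ = 2673, M = 267.3000
Σ(x−M)² = 20096.100; s = √(20096.100/9) = 47.2536
CV = 47.2536 / 267.3000 = 0.17678 = 17.678%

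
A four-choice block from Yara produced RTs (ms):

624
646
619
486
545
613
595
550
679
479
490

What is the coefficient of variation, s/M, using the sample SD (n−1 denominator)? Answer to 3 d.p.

n = 11, Σ = 6326, M = 575.0909
Σ(x−M)² = 47924.909; s = √(47924.909/10) = 69.2278
CV = 69.2278 / 575.0909 = 0.12038

0.120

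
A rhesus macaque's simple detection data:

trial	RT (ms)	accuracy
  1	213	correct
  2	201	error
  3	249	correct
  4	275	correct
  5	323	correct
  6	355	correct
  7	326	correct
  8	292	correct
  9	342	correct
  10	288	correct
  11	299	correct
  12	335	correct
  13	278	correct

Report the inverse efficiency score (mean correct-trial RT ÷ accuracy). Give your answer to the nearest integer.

Correct trials (n=12): 213, 249, 275, 323, 355, 326, 292, 342, 288, 299, 335, 278
Mean correct RT = 3575/12 = 297.9167 ms
Proportion correct = 12/13
IES = 297.9167 / (12/13) = 322.743 ms

323 ms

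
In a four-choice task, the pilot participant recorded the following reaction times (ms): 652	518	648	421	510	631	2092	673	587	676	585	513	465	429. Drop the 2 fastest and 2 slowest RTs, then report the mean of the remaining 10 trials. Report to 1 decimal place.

578.2 ms

Sorted: 421, 429, 465, 510, 513, 518, 585, 587, 631, 648, 652, 673, 676, 2092
Drop lowest 2 (421, 429) and highest 2 (676, 2092)
Remaining (n=10): Σ = 5782, mean = 5782/10 = 578.200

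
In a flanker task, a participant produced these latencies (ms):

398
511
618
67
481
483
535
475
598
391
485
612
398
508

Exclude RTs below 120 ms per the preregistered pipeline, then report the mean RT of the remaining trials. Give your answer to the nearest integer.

499 ms

Excluded: 67
Retained (n=13): Σ = 6493
Mean = 6493/13 = 499.4615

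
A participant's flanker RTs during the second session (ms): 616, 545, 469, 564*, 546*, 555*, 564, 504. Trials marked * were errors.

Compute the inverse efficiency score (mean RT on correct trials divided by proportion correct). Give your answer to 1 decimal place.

Correct trials (n=5): 616, 545, 469, 564, 504
Mean correct RT = 2698/5 = 539.6000 ms
Proportion correct = 5/8
IES = 539.6000 / (5/8) = 863.360 ms

863.4 ms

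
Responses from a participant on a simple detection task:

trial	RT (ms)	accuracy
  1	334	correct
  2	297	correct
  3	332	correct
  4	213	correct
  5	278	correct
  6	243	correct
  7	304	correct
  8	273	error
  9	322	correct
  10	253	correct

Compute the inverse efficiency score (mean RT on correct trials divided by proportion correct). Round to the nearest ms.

318 ms

Correct trials (n=9): 334, 297, 332, 213, 278, 243, 304, 322, 253
Mean correct RT = 2576/9 = 286.2222 ms
Proportion correct = 9/10
IES = 286.2222 / (9/10) = 318.025 ms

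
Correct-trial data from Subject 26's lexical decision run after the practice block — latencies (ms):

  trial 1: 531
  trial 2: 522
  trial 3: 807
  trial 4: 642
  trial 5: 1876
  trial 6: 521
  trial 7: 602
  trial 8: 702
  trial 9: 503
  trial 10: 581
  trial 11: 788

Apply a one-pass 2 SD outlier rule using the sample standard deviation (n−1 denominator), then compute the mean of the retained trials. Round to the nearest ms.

n = 11, ΣRT = 8075, M = 734.091
Σ(x−M)² = 1547612.91; s = √(1547612.91/10) = 393.397
Cutoffs: 734.091 ± 2·393.397 → [-52.7, 1520.9]
Outside: 1876 → excluded.
Retained (n=10): Σ = 6199, mean = 6199/10 = 619.900

620 ms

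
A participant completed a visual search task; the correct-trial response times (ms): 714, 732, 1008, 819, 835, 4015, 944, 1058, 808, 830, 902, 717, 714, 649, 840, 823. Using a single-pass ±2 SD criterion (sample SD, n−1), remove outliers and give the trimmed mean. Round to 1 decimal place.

n = 16, ΣRT = 16408, M = 1025.500
Σ(x−M)² = 9717374.00; s = √(9717374.00/15) = 804.876
Cutoffs: 1025.500 ± 2·804.876 → [-584.3, 2635.3]
Outside: 4015 → excluded.
Retained (n=15): Σ = 12393, mean = 12393/15 = 826.200

826.2 ms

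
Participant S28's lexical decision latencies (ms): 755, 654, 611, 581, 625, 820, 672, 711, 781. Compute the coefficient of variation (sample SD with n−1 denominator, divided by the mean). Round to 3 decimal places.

0.119

n = 9, Σ = 6210, M = 690.0000
Σ(x−M)² = 53814.000; s = √(53814.000/8) = 82.0168
CV = 82.0168 / 690.0000 = 0.11886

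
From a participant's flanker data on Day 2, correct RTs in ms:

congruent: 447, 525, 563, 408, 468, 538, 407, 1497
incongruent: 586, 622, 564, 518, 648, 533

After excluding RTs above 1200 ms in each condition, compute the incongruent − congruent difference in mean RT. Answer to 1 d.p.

congruent: exclude 1497
M(congruent) = 3356/7 = 479.429
M(incongruent) = 3471/6 = 578.500
Difference = 578.500 − 479.429 = 99.071 ms

99.1 ms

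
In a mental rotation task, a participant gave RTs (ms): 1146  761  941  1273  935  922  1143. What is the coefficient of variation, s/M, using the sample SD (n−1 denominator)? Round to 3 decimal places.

0.173

n = 7, Σ = 7121, M = 1017.2857
Σ(x−M)² = 185113.429; s = √(185113.429/6) = 175.6481
CV = 175.6481 / 1017.2857 = 0.17266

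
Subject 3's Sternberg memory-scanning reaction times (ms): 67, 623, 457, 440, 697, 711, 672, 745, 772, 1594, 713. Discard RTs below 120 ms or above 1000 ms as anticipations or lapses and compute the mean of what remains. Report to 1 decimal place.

Excluded: 67, 1594
Retained (n=9): Σ = 5830
Mean = 5830/9 = 647.7778

647.8 ms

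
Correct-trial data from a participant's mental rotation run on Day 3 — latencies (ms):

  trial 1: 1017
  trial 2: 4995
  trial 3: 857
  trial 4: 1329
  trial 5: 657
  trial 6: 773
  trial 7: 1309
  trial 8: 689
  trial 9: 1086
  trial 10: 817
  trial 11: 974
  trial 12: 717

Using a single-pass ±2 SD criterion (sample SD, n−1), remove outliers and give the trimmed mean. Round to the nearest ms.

930 ms

n = 12, ΣRT = 15220, M = 1268.333
Σ(x−M)² = 15708000.67; s = √(15708000.67/11) = 1194.990
Cutoffs: 1268.333 ± 2·1194.990 → [-1121.6, 3658.3]
Outside: 4995 → excluded.
Retained (n=11): Σ = 10225, mean = 10225/11 = 929.545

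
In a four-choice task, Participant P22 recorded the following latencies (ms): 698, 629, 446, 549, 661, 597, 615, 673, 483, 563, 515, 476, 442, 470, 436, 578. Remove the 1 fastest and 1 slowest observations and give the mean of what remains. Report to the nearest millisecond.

Sorted: 436, 442, 446, 470, 476, 483, 515, 549, 563, 578, 597, 615, 629, 661, 673, 698
Drop lowest 1 (436) and highest 1 (698)
Remaining (n=14): Σ = 7697, mean = 7697/14 = 549.786

550 ms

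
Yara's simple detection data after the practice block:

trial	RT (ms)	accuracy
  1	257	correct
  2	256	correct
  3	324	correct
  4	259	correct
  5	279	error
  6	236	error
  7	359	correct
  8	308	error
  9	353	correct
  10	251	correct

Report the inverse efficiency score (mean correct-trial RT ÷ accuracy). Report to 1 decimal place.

Correct trials (n=7): 257, 256, 324, 259, 359, 353, 251
Mean correct RT = 2059/7 = 294.1429 ms
Proportion correct = 7/10
IES = 294.1429 / (7/10) = 420.204 ms

420.2 ms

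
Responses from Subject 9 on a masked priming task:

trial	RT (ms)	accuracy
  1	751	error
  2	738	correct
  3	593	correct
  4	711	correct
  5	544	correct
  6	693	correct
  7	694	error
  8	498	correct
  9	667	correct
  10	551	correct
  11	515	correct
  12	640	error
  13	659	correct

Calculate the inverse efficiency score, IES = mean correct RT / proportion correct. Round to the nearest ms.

802 ms

Correct trials (n=10): 738, 593, 711, 544, 693, 498, 667, 551, 515, 659
Mean correct RT = 6169/10 = 616.9000 ms
Proportion correct = 10/13
IES = 616.9000 / (10/13) = 801.970 ms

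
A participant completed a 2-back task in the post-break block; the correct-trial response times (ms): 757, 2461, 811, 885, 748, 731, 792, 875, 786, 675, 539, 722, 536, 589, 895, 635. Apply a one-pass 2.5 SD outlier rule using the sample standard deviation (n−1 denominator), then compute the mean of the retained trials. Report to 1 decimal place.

n = 16, ΣRT = 13437, M = 839.812
Σ(x−M)² = 2996402.44; s = √(2996402.44/15) = 446.945
Cutoffs: 839.812 ± 2.5·446.945 → [-277.6, 1957.2]
Outside: 2461 → excluded.
Retained (n=15): Σ = 10976, mean = 10976/15 = 731.733

731.7 ms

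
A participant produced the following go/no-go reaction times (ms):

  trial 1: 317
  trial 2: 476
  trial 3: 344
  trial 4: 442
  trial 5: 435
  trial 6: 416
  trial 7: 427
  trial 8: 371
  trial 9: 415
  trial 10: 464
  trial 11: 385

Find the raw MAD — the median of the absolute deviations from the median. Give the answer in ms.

Sorted: 317, 344, 371, 385, 415, 416, 427, 435, 442, 464, 476 → median = 416
|x − 416|: 99, 60, 72, 26, 19, 0, 11, 45, 1, 48, 31
Sorted deviations: 0, 1, 11, 19, 26, 31, 45, 48, 60, 72, 99 → MAD = 31

31 ms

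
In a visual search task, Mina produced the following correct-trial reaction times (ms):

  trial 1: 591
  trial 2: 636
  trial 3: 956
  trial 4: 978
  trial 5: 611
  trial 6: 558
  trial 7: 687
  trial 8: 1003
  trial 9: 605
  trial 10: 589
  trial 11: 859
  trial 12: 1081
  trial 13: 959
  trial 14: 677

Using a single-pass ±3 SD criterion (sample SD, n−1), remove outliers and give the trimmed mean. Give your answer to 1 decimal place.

770.7 ms

n = 14, ΣRT = 10790, M = 770.714
Σ(x−M)² = 468250.86; s = √(468250.86/13) = 189.788
Cutoffs: 770.714 ± 3·189.788 → [201.4, 1340.1]
No RTs fall outside the cutoffs; all 14 retained. Mean = 10790/14 = 770.714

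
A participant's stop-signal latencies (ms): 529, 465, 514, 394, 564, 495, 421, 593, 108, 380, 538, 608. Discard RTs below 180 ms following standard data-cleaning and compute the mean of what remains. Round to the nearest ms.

500 ms

Excluded: 108
Retained (n=11): Σ = 5501
Mean = 5501/11 = 500.0909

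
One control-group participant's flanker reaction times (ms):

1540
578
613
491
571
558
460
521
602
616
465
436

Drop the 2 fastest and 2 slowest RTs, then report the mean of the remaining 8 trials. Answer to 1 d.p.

549.9 ms

Sorted: 436, 460, 465, 491, 521, 558, 571, 578, 602, 613, 616, 1540
Drop lowest 2 (436, 460) and highest 2 (616, 1540)
Remaining (n=8): Σ = 4399, mean = 4399/8 = 549.875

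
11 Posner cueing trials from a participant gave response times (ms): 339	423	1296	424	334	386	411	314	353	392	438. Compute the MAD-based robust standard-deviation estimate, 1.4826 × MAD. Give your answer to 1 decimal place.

Sorted: 314, 334, 339, 353, 386, 392, 411, 423, 424, 438, 1296 → median = 392
|x − 392| sorted: 0, 6, 19, 31, 32, 39, 46, 53, 58, 78, 904 → MAD = 39
Robust SD ≈ 1.4826 × 39 = 57.821

57.8 ms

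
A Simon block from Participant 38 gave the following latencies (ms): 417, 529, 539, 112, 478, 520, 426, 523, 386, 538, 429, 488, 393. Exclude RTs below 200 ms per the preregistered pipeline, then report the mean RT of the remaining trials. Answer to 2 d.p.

472.17 ms

Excluded: 112
Retained (n=12): Σ = 5666
Mean = 5666/12 = 472.1667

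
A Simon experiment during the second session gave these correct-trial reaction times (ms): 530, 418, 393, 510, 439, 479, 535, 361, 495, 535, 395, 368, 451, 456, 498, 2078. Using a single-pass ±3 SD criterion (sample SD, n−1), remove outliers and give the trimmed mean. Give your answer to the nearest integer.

458 ms

n = 16, ΣRT = 8941, M = 558.812
Σ(x−M)² = 2512662.44; s = √(2512662.44/15) = 409.281
Cutoffs: 558.812 ± 3·409.281 → [-669.0, 1786.7]
Outside: 2078 → excluded.
Retained (n=15): Σ = 6863, mean = 6863/15 = 457.533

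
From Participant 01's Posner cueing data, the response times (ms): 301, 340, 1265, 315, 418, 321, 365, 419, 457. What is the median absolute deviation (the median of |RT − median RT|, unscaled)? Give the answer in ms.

53 ms

Sorted: 301, 315, 321, 340, 365, 418, 419, 457, 1265 → median = 365
|x − 365|: 64, 25, 900, 50, 53, 44, 0, 54, 92
Sorted deviations: 0, 25, 44, 50, 53, 54, 64, 92, 900 → MAD = 53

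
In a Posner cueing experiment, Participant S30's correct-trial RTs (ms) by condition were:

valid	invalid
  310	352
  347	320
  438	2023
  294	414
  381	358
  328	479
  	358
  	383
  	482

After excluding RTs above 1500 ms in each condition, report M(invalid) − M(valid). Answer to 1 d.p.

invalid: exclude 2023
M(valid) = 2098/6 = 349.667
M(invalid) = 3146/8 = 393.250
Difference = 393.250 − 349.667 = 43.583 ms

43.6 ms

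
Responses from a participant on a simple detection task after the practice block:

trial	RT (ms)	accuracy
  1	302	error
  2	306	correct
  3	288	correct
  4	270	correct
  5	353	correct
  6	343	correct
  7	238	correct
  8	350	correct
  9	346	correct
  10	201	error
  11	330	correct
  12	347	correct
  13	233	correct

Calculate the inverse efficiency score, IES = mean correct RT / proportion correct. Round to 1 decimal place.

365.7 ms

Correct trials (n=11): 306, 288, 270, 353, 343, 238, 350, 346, 330, 347, 233
Mean correct RT = 3404/11 = 309.4545 ms
Proportion correct = 11/13
IES = 309.4545 / (11/13) = 365.719 ms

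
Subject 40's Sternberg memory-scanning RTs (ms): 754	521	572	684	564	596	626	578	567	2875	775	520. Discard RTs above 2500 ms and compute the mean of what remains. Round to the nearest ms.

614 ms

Excluded: 2875
Retained (n=11): Σ = 6757
Mean = 6757/11 = 614.2727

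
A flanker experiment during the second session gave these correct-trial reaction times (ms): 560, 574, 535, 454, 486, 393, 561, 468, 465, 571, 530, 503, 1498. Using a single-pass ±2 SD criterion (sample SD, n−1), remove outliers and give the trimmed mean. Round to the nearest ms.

n = 13, ΣRT = 7598, M = 584.462
Σ(x−M)² = 939247.23; s = √(939247.23/12) = 279.769
Cutoffs: 584.462 ± 2·279.769 → [24.9, 1144.0]
Outside: 1498 → excluded.
Retained (n=12): Σ = 6100, mean = 6100/12 = 508.333

508 ms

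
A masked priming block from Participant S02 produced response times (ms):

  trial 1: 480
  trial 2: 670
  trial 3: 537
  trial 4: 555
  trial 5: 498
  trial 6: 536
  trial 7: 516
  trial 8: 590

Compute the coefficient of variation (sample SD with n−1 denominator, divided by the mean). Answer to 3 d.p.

n = 8, Σ = 4382, M = 547.7500
Σ(x−M)² = 25109.500; s = √(25109.500/7) = 59.8922
CV = 59.8922 / 547.7500 = 0.10934

0.109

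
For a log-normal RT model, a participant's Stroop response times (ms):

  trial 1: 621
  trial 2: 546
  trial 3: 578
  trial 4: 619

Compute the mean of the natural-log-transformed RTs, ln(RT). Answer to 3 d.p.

ln(RT): 6.4313, 6.3026, 6.3596, 6.4281
Σ ln(RT) = 25.5216
Mean = 25.5216/4 = 6.38041

6.380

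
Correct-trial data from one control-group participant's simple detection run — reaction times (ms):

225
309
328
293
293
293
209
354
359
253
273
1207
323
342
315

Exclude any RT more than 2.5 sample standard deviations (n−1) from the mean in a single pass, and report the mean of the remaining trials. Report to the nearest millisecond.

298 ms

n = 15, ΣRT = 5376, M = 358.400
Σ(x−M)² = 798261.60; s = √(798261.60/14) = 238.786
Cutoffs: 358.400 ± 2.5·238.786 → [-238.6, 955.4]
Outside: 1207 → excluded.
Retained (n=14): Σ = 4169, mean = 4169/14 = 297.786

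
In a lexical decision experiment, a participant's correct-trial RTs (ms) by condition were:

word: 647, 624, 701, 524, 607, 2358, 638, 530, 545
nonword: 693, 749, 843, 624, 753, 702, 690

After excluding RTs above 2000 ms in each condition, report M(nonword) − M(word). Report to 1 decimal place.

120.0 ms

word: exclude 2358
M(word) = 4816/8 = 602.000
M(nonword) = 5054/7 = 722.000
Difference = 722.000 − 602.000 = 120.000 ms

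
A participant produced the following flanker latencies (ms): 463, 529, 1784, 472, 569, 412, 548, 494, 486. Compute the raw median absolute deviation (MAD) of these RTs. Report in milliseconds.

Sorted: 412, 463, 472, 486, 494, 529, 548, 569, 1784 → median = 494
|x − 494|: 31, 35, 1290, 22, 75, 82, 54, 0, 8
Sorted deviations: 0, 8, 22, 31, 35, 54, 75, 82, 1290 → MAD = 35

35 ms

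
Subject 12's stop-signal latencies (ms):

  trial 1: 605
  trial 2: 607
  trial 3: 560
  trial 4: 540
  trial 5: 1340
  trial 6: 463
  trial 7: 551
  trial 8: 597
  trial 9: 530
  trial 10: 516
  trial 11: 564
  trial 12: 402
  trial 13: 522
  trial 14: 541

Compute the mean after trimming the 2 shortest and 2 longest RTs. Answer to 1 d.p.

552.6 ms

Sorted: 402, 463, 516, 522, 530, 540, 541, 551, 560, 564, 597, 605, 607, 1340
Drop lowest 2 (402, 463) and highest 2 (607, 1340)
Remaining (n=10): Σ = 5526, mean = 5526/10 = 552.600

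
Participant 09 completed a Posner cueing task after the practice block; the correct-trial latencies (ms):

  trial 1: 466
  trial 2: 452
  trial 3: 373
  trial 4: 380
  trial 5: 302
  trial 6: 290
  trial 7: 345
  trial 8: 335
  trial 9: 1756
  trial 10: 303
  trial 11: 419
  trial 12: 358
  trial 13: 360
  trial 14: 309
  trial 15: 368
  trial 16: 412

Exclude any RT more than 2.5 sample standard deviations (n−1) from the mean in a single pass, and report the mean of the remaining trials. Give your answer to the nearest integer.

365 ms

n = 16, ΣRT = 7228, M = 451.750
Σ(x−M)² = 1855613.00; s = √(1855613.00/15) = 351.721
Cutoffs: 451.750 ± 2.5·351.721 → [-427.6, 1331.1]
Outside: 1756 → excluded.
Retained (n=15): Σ = 5472, mean = 5472/15 = 364.800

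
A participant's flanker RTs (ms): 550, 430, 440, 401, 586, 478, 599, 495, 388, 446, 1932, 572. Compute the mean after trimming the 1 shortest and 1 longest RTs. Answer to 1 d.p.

499.7 ms

Sorted: 388, 401, 430, 440, 446, 478, 495, 550, 572, 586, 599, 1932
Drop lowest 1 (388) and highest 1 (1932)
Remaining (n=10): Σ = 4997, mean = 4997/10 = 499.700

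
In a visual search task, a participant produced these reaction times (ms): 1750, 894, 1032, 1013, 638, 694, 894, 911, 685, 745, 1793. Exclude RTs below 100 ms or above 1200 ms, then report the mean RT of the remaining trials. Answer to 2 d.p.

834.00 ms

Excluded: 1750, 1793
Retained (n=9): Σ = 7506
Mean = 7506/9 = 834.0000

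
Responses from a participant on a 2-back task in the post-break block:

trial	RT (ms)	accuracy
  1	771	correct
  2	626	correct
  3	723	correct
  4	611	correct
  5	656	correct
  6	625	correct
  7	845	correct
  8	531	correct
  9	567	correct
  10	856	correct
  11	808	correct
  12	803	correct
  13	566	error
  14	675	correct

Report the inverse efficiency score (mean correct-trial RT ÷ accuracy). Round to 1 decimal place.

753.6 ms

Correct trials (n=13): 771, 626, 723, 611, 656, 625, 845, 531, 567, 856, 808, 803, 675
Mean correct RT = 9097/13 = 699.7692 ms
Proportion correct = 13/14
IES = 699.7692 / (13/14) = 753.598 ms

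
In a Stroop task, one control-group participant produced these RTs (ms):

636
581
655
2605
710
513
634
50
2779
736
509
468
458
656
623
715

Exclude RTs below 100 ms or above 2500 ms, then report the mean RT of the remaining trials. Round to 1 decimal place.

607.2 ms

Excluded: 50, 2605, 2779
Retained (n=13): Σ = 7894
Mean = 7894/13 = 607.2308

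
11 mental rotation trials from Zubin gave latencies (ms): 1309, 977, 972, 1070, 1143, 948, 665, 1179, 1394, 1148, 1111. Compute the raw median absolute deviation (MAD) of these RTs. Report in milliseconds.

134 ms

Sorted: 665, 948, 972, 977, 1070, 1111, 1143, 1148, 1179, 1309, 1394 → median = 1111
|x − 1111|: 198, 134, 139, 41, 32, 163, 446, 68, 283, 37, 0
Sorted deviations: 0, 32, 37, 41, 68, 134, 139, 163, 198, 283, 446 → MAD = 134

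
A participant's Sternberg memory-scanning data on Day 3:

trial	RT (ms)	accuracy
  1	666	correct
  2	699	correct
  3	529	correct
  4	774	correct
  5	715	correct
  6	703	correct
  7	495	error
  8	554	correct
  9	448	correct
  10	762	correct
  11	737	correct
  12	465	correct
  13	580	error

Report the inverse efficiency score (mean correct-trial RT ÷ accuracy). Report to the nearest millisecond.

Correct trials (n=11): 666, 699, 529, 774, 715, 703, 554, 448, 762, 737, 465
Mean correct RT = 7052/11 = 641.0909 ms
Proportion correct = 11/13
IES = 641.0909 / (11/13) = 757.653 ms

758 ms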